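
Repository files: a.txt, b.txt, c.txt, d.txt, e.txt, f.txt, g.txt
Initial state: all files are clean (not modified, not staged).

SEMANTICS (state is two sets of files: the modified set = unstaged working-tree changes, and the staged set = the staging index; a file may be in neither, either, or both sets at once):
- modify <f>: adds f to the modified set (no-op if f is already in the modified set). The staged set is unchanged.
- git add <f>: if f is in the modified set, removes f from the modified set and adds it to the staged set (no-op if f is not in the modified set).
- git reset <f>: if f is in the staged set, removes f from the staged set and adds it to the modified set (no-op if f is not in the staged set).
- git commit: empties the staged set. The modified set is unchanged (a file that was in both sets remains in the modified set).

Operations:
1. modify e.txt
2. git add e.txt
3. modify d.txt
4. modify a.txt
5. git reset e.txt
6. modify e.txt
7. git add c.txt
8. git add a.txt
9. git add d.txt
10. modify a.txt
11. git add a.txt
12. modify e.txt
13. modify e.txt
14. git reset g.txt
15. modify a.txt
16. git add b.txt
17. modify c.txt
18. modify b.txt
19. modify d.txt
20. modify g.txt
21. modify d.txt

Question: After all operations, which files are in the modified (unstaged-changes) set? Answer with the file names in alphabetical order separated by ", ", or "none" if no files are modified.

Answer: a.txt, b.txt, c.txt, d.txt, e.txt, g.txt

Derivation:
After op 1 (modify e.txt): modified={e.txt} staged={none}
After op 2 (git add e.txt): modified={none} staged={e.txt}
After op 3 (modify d.txt): modified={d.txt} staged={e.txt}
After op 4 (modify a.txt): modified={a.txt, d.txt} staged={e.txt}
After op 5 (git reset e.txt): modified={a.txt, d.txt, e.txt} staged={none}
After op 6 (modify e.txt): modified={a.txt, d.txt, e.txt} staged={none}
After op 7 (git add c.txt): modified={a.txt, d.txt, e.txt} staged={none}
After op 8 (git add a.txt): modified={d.txt, e.txt} staged={a.txt}
After op 9 (git add d.txt): modified={e.txt} staged={a.txt, d.txt}
After op 10 (modify a.txt): modified={a.txt, e.txt} staged={a.txt, d.txt}
After op 11 (git add a.txt): modified={e.txt} staged={a.txt, d.txt}
After op 12 (modify e.txt): modified={e.txt} staged={a.txt, d.txt}
After op 13 (modify e.txt): modified={e.txt} staged={a.txt, d.txt}
After op 14 (git reset g.txt): modified={e.txt} staged={a.txt, d.txt}
After op 15 (modify a.txt): modified={a.txt, e.txt} staged={a.txt, d.txt}
After op 16 (git add b.txt): modified={a.txt, e.txt} staged={a.txt, d.txt}
After op 17 (modify c.txt): modified={a.txt, c.txt, e.txt} staged={a.txt, d.txt}
After op 18 (modify b.txt): modified={a.txt, b.txt, c.txt, e.txt} staged={a.txt, d.txt}
After op 19 (modify d.txt): modified={a.txt, b.txt, c.txt, d.txt, e.txt} staged={a.txt, d.txt}
After op 20 (modify g.txt): modified={a.txt, b.txt, c.txt, d.txt, e.txt, g.txt} staged={a.txt, d.txt}
After op 21 (modify d.txt): modified={a.txt, b.txt, c.txt, d.txt, e.txt, g.txt} staged={a.txt, d.txt}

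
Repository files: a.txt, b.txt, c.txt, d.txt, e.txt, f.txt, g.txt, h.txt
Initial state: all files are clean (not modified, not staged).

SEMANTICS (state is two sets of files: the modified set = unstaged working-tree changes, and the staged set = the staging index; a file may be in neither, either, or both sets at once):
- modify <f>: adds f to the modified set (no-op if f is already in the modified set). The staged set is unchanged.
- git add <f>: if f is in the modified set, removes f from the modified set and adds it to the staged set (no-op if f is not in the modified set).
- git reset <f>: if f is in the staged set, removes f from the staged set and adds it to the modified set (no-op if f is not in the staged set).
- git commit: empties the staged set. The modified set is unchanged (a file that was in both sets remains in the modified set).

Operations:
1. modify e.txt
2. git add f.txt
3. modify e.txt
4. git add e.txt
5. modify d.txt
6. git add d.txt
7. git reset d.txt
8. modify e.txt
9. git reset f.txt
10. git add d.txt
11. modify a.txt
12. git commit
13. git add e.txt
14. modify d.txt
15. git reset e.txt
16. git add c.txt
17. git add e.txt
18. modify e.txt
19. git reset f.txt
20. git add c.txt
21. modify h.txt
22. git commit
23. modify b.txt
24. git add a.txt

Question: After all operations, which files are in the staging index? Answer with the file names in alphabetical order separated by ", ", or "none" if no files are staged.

After op 1 (modify e.txt): modified={e.txt} staged={none}
After op 2 (git add f.txt): modified={e.txt} staged={none}
After op 3 (modify e.txt): modified={e.txt} staged={none}
After op 4 (git add e.txt): modified={none} staged={e.txt}
After op 5 (modify d.txt): modified={d.txt} staged={e.txt}
After op 6 (git add d.txt): modified={none} staged={d.txt, e.txt}
After op 7 (git reset d.txt): modified={d.txt} staged={e.txt}
After op 8 (modify e.txt): modified={d.txt, e.txt} staged={e.txt}
After op 9 (git reset f.txt): modified={d.txt, e.txt} staged={e.txt}
After op 10 (git add d.txt): modified={e.txt} staged={d.txt, e.txt}
After op 11 (modify a.txt): modified={a.txt, e.txt} staged={d.txt, e.txt}
After op 12 (git commit): modified={a.txt, e.txt} staged={none}
After op 13 (git add e.txt): modified={a.txt} staged={e.txt}
After op 14 (modify d.txt): modified={a.txt, d.txt} staged={e.txt}
After op 15 (git reset e.txt): modified={a.txt, d.txt, e.txt} staged={none}
After op 16 (git add c.txt): modified={a.txt, d.txt, e.txt} staged={none}
After op 17 (git add e.txt): modified={a.txt, d.txt} staged={e.txt}
After op 18 (modify e.txt): modified={a.txt, d.txt, e.txt} staged={e.txt}
After op 19 (git reset f.txt): modified={a.txt, d.txt, e.txt} staged={e.txt}
After op 20 (git add c.txt): modified={a.txt, d.txt, e.txt} staged={e.txt}
After op 21 (modify h.txt): modified={a.txt, d.txt, e.txt, h.txt} staged={e.txt}
After op 22 (git commit): modified={a.txt, d.txt, e.txt, h.txt} staged={none}
After op 23 (modify b.txt): modified={a.txt, b.txt, d.txt, e.txt, h.txt} staged={none}
After op 24 (git add a.txt): modified={b.txt, d.txt, e.txt, h.txt} staged={a.txt}

Answer: a.txt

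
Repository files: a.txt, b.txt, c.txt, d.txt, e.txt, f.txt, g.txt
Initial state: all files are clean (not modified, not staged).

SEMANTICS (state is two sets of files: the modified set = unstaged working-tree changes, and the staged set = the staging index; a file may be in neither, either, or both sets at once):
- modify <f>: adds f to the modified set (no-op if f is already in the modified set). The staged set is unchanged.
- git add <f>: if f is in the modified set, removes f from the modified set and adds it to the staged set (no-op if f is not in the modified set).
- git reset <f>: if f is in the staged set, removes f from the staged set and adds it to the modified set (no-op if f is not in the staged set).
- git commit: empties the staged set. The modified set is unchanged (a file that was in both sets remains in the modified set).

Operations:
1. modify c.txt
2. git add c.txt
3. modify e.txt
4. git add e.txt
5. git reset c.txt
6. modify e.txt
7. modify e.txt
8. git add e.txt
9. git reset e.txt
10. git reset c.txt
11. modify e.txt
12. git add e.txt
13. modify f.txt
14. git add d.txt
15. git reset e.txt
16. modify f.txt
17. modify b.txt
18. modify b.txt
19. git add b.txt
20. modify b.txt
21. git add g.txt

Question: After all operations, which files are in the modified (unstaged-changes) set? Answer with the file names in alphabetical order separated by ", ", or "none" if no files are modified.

Answer: b.txt, c.txt, e.txt, f.txt

Derivation:
After op 1 (modify c.txt): modified={c.txt} staged={none}
After op 2 (git add c.txt): modified={none} staged={c.txt}
After op 3 (modify e.txt): modified={e.txt} staged={c.txt}
After op 4 (git add e.txt): modified={none} staged={c.txt, e.txt}
After op 5 (git reset c.txt): modified={c.txt} staged={e.txt}
After op 6 (modify e.txt): modified={c.txt, e.txt} staged={e.txt}
After op 7 (modify e.txt): modified={c.txt, e.txt} staged={e.txt}
After op 8 (git add e.txt): modified={c.txt} staged={e.txt}
After op 9 (git reset e.txt): modified={c.txt, e.txt} staged={none}
After op 10 (git reset c.txt): modified={c.txt, e.txt} staged={none}
After op 11 (modify e.txt): modified={c.txt, e.txt} staged={none}
After op 12 (git add e.txt): modified={c.txt} staged={e.txt}
After op 13 (modify f.txt): modified={c.txt, f.txt} staged={e.txt}
After op 14 (git add d.txt): modified={c.txt, f.txt} staged={e.txt}
After op 15 (git reset e.txt): modified={c.txt, e.txt, f.txt} staged={none}
After op 16 (modify f.txt): modified={c.txt, e.txt, f.txt} staged={none}
After op 17 (modify b.txt): modified={b.txt, c.txt, e.txt, f.txt} staged={none}
After op 18 (modify b.txt): modified={b.txt, c.txt, e.txt, f.txt} staged={none}
After op 19 (git add b.txt): modified={c.txt, e.txt, f.txt} staged={b.txt}
After op 20 (modify b.txt): modified={b.txt, c.txt, e.txt, f.txt} staged={b.txt}
After op 21 (git add g.txt): modified={b.txt, c.txt, e.txt, f.txt} staged={b.txt}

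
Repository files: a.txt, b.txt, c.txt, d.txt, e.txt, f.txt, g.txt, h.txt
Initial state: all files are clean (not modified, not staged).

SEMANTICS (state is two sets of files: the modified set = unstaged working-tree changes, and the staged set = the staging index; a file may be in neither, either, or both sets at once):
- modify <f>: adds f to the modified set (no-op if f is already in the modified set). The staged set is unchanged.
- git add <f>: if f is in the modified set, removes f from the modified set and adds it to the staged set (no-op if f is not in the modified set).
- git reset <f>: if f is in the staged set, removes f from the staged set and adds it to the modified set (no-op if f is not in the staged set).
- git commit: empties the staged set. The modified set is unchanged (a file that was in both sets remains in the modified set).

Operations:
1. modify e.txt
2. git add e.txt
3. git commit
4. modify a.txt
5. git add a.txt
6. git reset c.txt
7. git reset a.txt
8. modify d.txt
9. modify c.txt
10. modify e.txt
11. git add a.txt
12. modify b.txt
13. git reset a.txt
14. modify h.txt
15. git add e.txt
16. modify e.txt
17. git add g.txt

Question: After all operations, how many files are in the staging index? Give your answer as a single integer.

Answer: 1

Derivation:
After op 1 (modify e.txt): modified={e.txt} staged={none}
After op 2 (git add e.txt): modified={none} staged={e.txt}
After op 3 (git commit): modified={none} staged={none}
After op 4 (modify a.txt): modified={a.txt} staged={none}
After op 5 (git add a.txt): modified={none} staged={a.txt}
After op 6 (git reset c.txt): modified={none} staged={a.txt}
After op 7 (git reset a.txt): modified={a.txt} staged={none}
After op 8 (modify d.txt): modified={a.txt, d.txt} staged={none}
After op 9 (modify c.txt): modified={a.txt, c.txt, d.txt} staged={none}
After op 10 (modify e.txt): modified={a.txt, c.txt, d.txt, e.txt} staged={none}
After op 11 (git add a.txt): modified={c.txt, d.txt, e.txt} staged={a.txt}
After op 12 (modify b.txt): modified={b.txt, c.txt, d.txt, e.txt} staged={a.txt}
After op 13 (git reset a.txt): modified={a.txt, b.txt, c.txt, d.txt, e.txt} staged={none}
After op 14 (modify h.txt): modified={a.txt, b.txt, c.txt, d.txt, e.txt, h.txt} staged={none}
After op 15 (git add e.txt): modified={a.txt, b.txt, c.txt, d.txt, h.txt} staged={e.txt}
After op 16 (modify e.txt): modified={a.txt, b.txt, c.txt, d.txt, e.txt, h.txt} staged={e.txt}
After op 17 (git add g.txt): modified={a.txt, b.txt, c.txt, d.txt, e.txt, h.txt} staged={e.txt}
Final staged set: {e.txt} -> count=1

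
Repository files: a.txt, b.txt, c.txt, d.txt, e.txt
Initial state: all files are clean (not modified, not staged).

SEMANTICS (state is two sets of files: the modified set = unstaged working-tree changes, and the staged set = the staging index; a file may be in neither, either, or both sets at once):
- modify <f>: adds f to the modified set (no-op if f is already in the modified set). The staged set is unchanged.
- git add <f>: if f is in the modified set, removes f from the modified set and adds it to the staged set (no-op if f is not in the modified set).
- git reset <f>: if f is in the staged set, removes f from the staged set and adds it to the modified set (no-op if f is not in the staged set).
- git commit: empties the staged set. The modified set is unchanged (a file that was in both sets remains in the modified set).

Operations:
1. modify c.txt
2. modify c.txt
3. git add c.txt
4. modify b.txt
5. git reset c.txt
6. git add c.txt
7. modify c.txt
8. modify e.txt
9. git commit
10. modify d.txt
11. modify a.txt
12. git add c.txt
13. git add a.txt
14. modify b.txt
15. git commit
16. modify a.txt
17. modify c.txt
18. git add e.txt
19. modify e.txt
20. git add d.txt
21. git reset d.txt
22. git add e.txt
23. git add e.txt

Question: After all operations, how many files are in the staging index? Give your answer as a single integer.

Answer: 1

Derivation:
After op 1 (modify c.txt): modified={c.txt} staged={none}
After op 2 (modify c.txt): modified={c.txt} staged={none}
After op 3 (git add c.txt): modified={none} staged={c.txt}
After op 4 (modify b.txt): modified={b.txt} staged={c.txt}
After op 5 (git reset c.txt): modified={b.txt, c.txt} staged={none}
After op 6 (git add c.txt): modified={b.txt} staged={c.txt}
After op 7 (modify c.txt): modified={b.txt, c.txt} staged={c.txt}
After op 8 (modify e.txt): modified={b.txt, c.txt, e.txt} staged={c.txt}
After op 9 (git commit): modified={b.txt, c.txt, e.txt} staged={none}
After op 10 (modify d.txt): modified={b.txt, c.txt, d.txt, e.txt} staged={none}
After op 11 (modify a.txt): modified={a.txt, b.txt, c.txt, d.txt, e.txt} staged={none}
After op 12 (git add c.txt): modified={a.txt, b.txt, d.txt, e.txt} staged={c.txt}
After op 13 (git add a.txt): modified={b.txt, d.txt, e.txt} staged={a.txt, c.txt}
After op 14 (modify b.txt): modified={b.txt, d.txt, e.txt} staged={a.txt, c.txt}
After op 15 (git commit): modified={b.txt, d.txt, e.txt} staged={none}
After op 16 (modify a.txt): modified={a.txt, b.txt, d.txt, e.txt} staged={none}
After op 17 (modify c.txt): modified={a.txt, b.txt, c.txt, d.txt, e.txt} staged={none}
After op 18 (git add e.txt): modified={a.txt, b.txt, c.txt, d.txt} staged={e.txt}
After op 19 (modify e.txt): modified={a.txt, b.txt, c.txt, d.txt, e.txt} staged={e.txt}
After op 20 (git add d.txt): modified={a.txt, b.txt, c.txt, e.txt} staged={d.txt, e.txt}
After op 21 (git reset d.txt): modified={a.txt, b.txt, c.txt, d.txt, e.txt} staged={e.txt}
After op 22 (git add e.txt): modified={a.txt, b.txt, c.txt, d.txt} staged={e.txt}
After op 23 (git add e.txt): modified={a.txt, b.txt, c.txt, d.txt} staged={e.txt}
Final staged set: {e.txt} -> count=1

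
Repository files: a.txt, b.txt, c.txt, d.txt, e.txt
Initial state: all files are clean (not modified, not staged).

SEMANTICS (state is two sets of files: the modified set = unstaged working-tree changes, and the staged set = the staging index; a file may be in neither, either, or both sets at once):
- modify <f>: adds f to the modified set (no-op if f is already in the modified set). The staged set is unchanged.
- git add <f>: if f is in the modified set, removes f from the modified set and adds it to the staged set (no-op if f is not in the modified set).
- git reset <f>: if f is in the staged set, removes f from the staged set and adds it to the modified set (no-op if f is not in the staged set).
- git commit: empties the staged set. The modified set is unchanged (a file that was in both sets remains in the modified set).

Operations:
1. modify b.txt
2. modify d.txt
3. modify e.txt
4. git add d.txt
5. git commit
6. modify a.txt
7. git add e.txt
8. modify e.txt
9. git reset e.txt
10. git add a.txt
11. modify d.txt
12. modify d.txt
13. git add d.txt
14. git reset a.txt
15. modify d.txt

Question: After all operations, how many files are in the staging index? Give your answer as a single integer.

Answer: 1

Derivation:
After op 1 (modify b.txt): modified={b.txt} staged={none}
After op 2 (modify d.txt): modified={b.txt, d.txt} staged={none}
After op 3 (modify e.txt): modified={b.txt, d.txt, e.txt} staged={none}
After op 4 (git add d.txt): modified={b.txt, e.txt} staged={d.txt}
After op 5 (git commit): modified={b.txt, e.txt} staged={none}
After op 6 (modify a.txt): modified={a.txt, b.txt, e.txt} staged={none}
After op 7 (git add e.txt): modified={a.txt, b.txt} staged={e.txt}
After op 8 (modify e.txt): modified={a.txt, b.txt, e.txt} staged={e.txt}
After op 9 (git reset e.txt): modified={a.txt, b.txt, e.txt} staged={none}
After op 10 (git add a.txt): modified={b.txt, e.txt} staged={a.txt}
After op 11 (modify d.txt): modified={b.txt, d.txt, e.txt} staged={a.txt}
After op 12 (modify d.txt): modified={b.txt, d.txt, e.txt} staged={a.txt}
After op 13 (git add d.txt): modified={b.txt, e.txt} staged={a.txt, d.txt}
After op 14 (git reset a.txt): modified={a.txt, b.txt, e.txt} staged={d.txt}
After op 15 (modify d.txt): modified={a.txt, b.txt, d.txt, e.txt} staged={d.txt}
Final staged set: {d.txt} -> count=1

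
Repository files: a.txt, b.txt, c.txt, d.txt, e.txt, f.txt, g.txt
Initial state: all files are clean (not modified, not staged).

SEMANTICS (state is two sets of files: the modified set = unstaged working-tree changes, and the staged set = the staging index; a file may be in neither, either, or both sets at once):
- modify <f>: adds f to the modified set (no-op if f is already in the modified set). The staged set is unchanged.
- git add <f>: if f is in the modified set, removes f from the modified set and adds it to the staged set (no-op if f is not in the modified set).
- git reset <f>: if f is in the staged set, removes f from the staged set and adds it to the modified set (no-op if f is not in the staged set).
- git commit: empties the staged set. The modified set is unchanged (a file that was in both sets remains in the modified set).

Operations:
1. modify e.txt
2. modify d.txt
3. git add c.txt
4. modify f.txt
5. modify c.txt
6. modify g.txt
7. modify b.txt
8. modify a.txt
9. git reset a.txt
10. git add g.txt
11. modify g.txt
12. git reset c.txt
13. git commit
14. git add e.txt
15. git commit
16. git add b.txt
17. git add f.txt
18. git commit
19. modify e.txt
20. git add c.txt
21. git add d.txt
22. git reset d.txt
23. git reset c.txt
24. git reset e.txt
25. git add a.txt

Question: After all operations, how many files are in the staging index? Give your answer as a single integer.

Answer: 1

Derivation:
After op 1 (modify e.txt): modified={e.txt} staged={none}
After op 2 (modify d.txt): modified={d.txt, e.txt} staged={none}
After op 3 (git add c.txt): modified={d.txt, e.txt} staged={none}
After op 4 (modify f.txt): modified={d.txt, e.txt, f.txt} staged={none}
After op 5 (modify c.txt): modified={c.txt, d.txt, e.txt, f.txt} staged={none}
After op 6 (modify g.txt): modified={c.txt, d.txt, e.txt, f.txt, g.txt} staged={none}
After op 7 (modify b.txt): modified={b.txt, c.txt, d.txt, e.txt, f.txt, g.txt} staged={none}
After op 8 (modify a.txt): modified={a.txt, b.txt, c.txt, d.txt, e.txt, f.txt, g.txt} staged={none}
After op 9 (git reset a.txt): modified={a.txt, b.txt, c.txt, d.txt, e.txt, f.txt, g.txt} staged={none}
After op 10 (git add g.txt): modified={a.txt, b.txt, c.txt, d.txt, e.txt, f.txt} staged={g.txt}
After op 11 (modify g.txt): modified={a.txt, b.txt, c.txt, d.txt, e.txt, f.txt, g.txt} staged={g.txt}
After op 12 (git reset c.txt): modified={a.txt, b.txt, c.txt, d.txt, e.txt, f.txt, g.txt} staged={g.txt}
After op 13 (git commit): modified={a.txt, b.txt, c.txt, d.txt, e.txt, f.txt, g.txt} staged={none}
After op 14 (git add e.txt): modified={a.txt, b.txt, c.txt, d.txt, f.txt, g.txt} staged={e.txt}
After op 15 (git commit): modified={a.txt, b.txt, c.txt, d.txt, f.txt, g.txt} staged={none}
After op 16 (git add b.txt): modified={a.txt, c.txt, d.txt, f.txt, g.txt} staged={b.txt}
After op 17 (git add f.txt): modified={a.txt, c.txt, d.txt, g.txt} staged={b.txt, f.txt}
After op 18 (git commit): modified={a.txt, c.txt, d.txt, g.txt} staged={none}
After op 19 (modify e.txt): modified={a.txt, c.txt, d.txt, e.txt, g.txt} staged={none}
After op 20 (git add c.txt): modified={a.txt, d.txt, e.txt, g.txt} staged={c.txt}
After op 21 (git add d.txt): modified={a.txt, e.txt, g.txt} staged={c.txt, d.txt}
After op 22 (git reset d.txt): modified={a.txt, d.txt, e.txt, g.txt} staged={c.txt}
After op 23 (git reset c.txt): modified={a.txt, c.txt, d.txt, e.txt, g.txt} staged={none}
After op 24 (git reset e.txt): modified={a.txt, c.txt, d.txt, e.txt, g.txt} staged={none}
After op 25 (git add a.txt): modified={c.txt, d.txt, e.txt, g.txt} staged={a.txt}
Final staged set: {a.txt} -> count=1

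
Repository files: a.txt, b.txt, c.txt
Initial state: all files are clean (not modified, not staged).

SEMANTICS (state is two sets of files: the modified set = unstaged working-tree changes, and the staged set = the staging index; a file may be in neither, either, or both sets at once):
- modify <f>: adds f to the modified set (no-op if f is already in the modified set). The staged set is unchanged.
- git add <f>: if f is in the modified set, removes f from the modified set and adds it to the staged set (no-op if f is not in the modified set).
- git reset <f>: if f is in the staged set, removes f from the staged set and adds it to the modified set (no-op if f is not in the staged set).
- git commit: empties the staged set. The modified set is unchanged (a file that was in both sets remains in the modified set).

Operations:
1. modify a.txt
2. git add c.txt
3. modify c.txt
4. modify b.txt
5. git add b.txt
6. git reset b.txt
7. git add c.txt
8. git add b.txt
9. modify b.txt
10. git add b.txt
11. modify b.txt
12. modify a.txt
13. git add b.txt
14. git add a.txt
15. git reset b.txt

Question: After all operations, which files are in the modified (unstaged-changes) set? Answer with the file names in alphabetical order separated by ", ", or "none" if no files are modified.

After op 1 (modify a.txt): modified={a.txt} staged={none}
After op 2 (git add c.txt): modified={a.txt} staged={none}
After op 3 (modify c.txt): modified={a.txt, c.txt} staged={none}
After op 4 (modify b.txt): modified={a.txt, b.txt, c.txt} staged={none}
After op 5 (git add b.txt): modified={a.txt, c.txt} staged={b.txt}
After op 6 (git reset b.txt): modified={a.txt, b.txt, c.txt} staged={none}
After op 7 (git add c.txt): modified={a.txt, b.txt} staged={c.txt}
After op 8 (git add b.txt): modified={a.txt} staged={b.txt, c.txt}
After op 9 (modify b.txt): modified={a.txt, b.txt} staged={b.txt, c.txt}
After op 10 (git add b.txt): modified={a.txt} staged={b.txt, c.txt}
After op 11 (modify b.txt): modified={a.txt, b.txt} staged={b.txt, c.txt}
After op 12 (modify a.txt): modified={a.txt, b.txt} staged={b.txt, c.txt}
After op 13 (git add b.txt): modified={a.txt} staged={b.txt, c.txt}
After op 14 (git add a.txt): modified={none} staged={a.txt, b.txt, c.txt}
After op 15 (git reset b.txt): modified={b.txt} staged={a.txt, c.txt}

Answer: b.txt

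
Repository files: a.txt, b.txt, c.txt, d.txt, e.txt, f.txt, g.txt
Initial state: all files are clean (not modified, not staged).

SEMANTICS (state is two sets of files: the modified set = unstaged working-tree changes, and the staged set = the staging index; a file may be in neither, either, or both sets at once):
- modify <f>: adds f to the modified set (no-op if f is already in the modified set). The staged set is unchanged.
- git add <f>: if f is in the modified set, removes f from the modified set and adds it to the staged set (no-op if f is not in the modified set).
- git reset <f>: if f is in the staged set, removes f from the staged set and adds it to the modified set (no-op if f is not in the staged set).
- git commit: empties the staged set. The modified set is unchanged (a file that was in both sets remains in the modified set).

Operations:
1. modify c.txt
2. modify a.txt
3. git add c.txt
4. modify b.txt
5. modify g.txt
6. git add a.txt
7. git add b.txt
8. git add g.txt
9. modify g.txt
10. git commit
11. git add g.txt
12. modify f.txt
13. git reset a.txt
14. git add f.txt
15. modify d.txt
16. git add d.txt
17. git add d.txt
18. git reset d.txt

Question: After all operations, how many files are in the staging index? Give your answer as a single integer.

After op 1 (modify c.txt): modified={c.txt} staged={none}
After op 2 (modify a.txt): modified={a.txt, c.txt} staged={none}
After op 3 (git add c.txt): modified={a.txt} staged={c.txt}
After op 4 (modify b.txt): modified={a.txt, b.txt} staged={c.txt}
After op 5 (modify g.txt): modified={a.txt, b.txt, g.txt} staged={c.txt}
After op 6 (git add a.txt): modified={b.txt, g.txt} staged={a.txt, c.txt}
After op 7 (git add b.txt): modified={g.txt} staged={a.txt, b.txt, c.txt}
After op 8 (git add g.txt): modified={none} staged={a.txt, b.txt, c.txt, g.txt}
After op 9 (modify g.txt): modified={g.txt} staged={a.txt, b.txt, c.txt, g.txt}
After op 10 (git commit): modified={g.txt} staged={none}
After op 11 (git add g.txt): modified={none} staged={g.txt}
After op 12 (modify f.txt): modified={f.txt} staged={g.txt}
After op 13 (git reset a.txt): modified={f.txt} staged={g.txt}
After op 14 (git add f.txt): modified={none} staged={f.txt, g.txt}
After op 15 (modify d.txt): modified={d.txt} staged={f.txt, g.txt}
After op 16 (git add d.txt): modified={none} staged={d.txt, f.txt, g.txt}
After op 17 (git add d.txt): modified={none} staged={d.txt, f.txt, g.txt}
After op 18 (git reset d.txt): modified={d.txt} staged={f.txt, g.txt}
Final staged set: {f.txt, g.txt} -> count=2

Answer: 2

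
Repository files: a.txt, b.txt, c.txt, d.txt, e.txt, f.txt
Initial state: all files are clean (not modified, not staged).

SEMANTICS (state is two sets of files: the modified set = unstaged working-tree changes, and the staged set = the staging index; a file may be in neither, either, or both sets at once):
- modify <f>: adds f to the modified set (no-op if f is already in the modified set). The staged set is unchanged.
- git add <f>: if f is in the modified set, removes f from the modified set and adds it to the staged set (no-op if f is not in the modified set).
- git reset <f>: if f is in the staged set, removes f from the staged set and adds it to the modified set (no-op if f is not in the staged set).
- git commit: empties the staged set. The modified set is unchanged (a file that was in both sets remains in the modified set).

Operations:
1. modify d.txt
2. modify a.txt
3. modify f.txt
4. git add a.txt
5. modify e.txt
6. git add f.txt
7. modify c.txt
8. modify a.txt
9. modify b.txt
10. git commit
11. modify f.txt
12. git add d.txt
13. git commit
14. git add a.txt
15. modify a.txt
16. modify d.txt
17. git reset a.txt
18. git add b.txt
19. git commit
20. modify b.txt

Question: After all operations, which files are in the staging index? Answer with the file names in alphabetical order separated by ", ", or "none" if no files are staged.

After op 1 (modify d.txt): modified={d.txt} staged={none}
After op 2 (modify a.txt): modified={a.txt, d.txt} staged={none}
After op 3 (modify f.txt): modified={a.txt, d.txt, f.txt} staged={none}
After op 4 (git add a.txt): modified={d.txt, f.txt} staged={a.txt}
After op 5 (modify e.txt): modified={d.txt, e.txt, f.txt} staged={a.txt}
After op 6 (git add f.txt): modified={d.txt, e.txt} staged={a.txt, f.txt}
After op 7 (modify c.txt): modified={c.txt, d.txt, e.txt} staged={a.txt, f.txt}
After op 8 (modify a.txt): modified={a.txt, c.txt, d.txt, e.txt} staged={a.txt, f.txt}
After op 9 (modify b.txt): modified={a.txt, b.txt, c.txt, d.txt, e.txt} staged={a.txt, f.txt}
After op 10 (git commit): modified={a.txt, b.txt, c.txt, d.txt, e.txt} staged={none}
After op 11 (modify f.txt): modified={a.txt, b.txt, c.txt, d.txt, e.txt, f.txt} staged={none}
After op 12 (git add d.txt): modified={a.txt, b.txt, c.txt, e.txt, f.txt} staged={d.txt}
After op 13 (git commit): modified={a.txt, b.txt, c.txt, e.txt, f.txt} staged={none}
After op 14 (git add a.txt): modified={b.txt, c.txt, e.txt, f.txt} staged={a.txt}
After op 15 (modify a.txt): modified={a.txt, b.txt, c.txt, e.txt, f.txt} staged={a.txt}
After op 16 (modify d.txt): modified={a.txt, b.txt, c.txt, d.txt, e.txt, f.txt} staged={a.txt}
After op 17 (git reset a.txt): modified={a.txt, b.txt, c.txt, d.txt, e.txt, f.txt} staged={none}
After op 18 (git add b.txt): modified={a.txt, c.txt, d.txt, e.txt, f.txt} staged={b.txt}
After op 19 (git commit): modified={a.txt, c.txt, d.txt, e.txt, f.txt} staged={none}
After op 20 (modify b.txt): modified={a.txt, b.txt, c.txt, d.txt, e.txt, f.txt} staged={none}

Answer: none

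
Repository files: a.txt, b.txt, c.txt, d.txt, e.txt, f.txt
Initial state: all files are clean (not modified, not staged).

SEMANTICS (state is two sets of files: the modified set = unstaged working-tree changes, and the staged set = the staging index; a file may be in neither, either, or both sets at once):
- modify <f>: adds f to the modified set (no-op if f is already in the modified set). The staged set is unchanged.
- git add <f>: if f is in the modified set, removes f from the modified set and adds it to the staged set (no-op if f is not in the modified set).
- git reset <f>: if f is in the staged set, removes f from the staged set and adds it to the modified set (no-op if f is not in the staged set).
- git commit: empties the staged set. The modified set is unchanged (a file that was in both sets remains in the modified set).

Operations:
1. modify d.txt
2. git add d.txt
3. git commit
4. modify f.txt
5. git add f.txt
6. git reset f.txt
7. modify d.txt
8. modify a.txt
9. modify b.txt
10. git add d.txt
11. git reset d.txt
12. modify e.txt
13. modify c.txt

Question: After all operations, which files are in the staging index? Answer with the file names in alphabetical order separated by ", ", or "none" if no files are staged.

After op 1 (modify d.txt): modified={d.txt} staged={none}
After op 2 (git add d.txt): modified={none} staged={d.txt}
After op 3 (git commit): modified={none} staged={none}
After op 4 (modify f.txt): modified={f.txt} staged={none}
After op 5 (git add f.txt): modified={none} staged={f.txt}
After op 6 (git reset f.txt): modified={f.txt} staged={none}
After op 7 (modify d.txt): modified={d.txt, f.txt} staged={none}
After op 8 (modify a.txt): modified={a.txt, d.txt, f.txt} staged={none}
After op 9 (modify b.txt): modified={a.txt, b.txt, d.txt, f.txt} staged={none}
After op 10 (git add d.txt): modified={a.txt, b.txt, f.txt} staged={d.txt}
After op 11 (git reset d.txt): modified={a.txt, b.txt, d.txt, f.txt} staged={none}
After op 12 (modify e.txt): modified={a.txt, b.txt, d.txt, e.txt, f.txt} staged={none}
After op 13 (modify c.txt): modified={a.txt, b.txt, c.txt, d.txt, e.txt, f.txt} staged={none}

Answer: none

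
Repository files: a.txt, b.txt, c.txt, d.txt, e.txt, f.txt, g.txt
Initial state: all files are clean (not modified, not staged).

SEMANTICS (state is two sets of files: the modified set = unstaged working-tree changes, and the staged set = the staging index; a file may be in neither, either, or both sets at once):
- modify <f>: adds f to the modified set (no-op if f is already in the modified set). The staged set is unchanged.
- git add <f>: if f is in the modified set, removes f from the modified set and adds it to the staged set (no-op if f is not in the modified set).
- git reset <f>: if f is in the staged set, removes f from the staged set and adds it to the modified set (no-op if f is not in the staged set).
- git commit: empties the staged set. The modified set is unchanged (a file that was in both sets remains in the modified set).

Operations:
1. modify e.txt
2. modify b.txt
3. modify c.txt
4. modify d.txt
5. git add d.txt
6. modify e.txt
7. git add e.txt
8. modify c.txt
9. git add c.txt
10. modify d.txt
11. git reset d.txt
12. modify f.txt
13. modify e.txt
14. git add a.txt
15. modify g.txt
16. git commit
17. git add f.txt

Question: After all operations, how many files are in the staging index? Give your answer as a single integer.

After op 1 (modify e.txt): modified={e.txt} staged={none}
After op 2 (modify b.txt): modified={b.txt, e.txt} staged={none}
After op 3 (modify c.txt): modified={b.txt, c.txt, e.txt} staged={none}
After op 4 (modify d.txt): modified={b.txt, c.txt, d.txt, e.txt} staged={none}
After op 5 (git add d.txt): modified={b.txt, c.txt, e.txt} staged={d.txt}
After op 6 (modify e.txt): modified={b.txt, c.txt, e.txt} staged={d.txt}
After op 7 (git add e.txt): modified={b.txt, c.txt} staged={d.txt, e.txt}
After op 8 (modify c.txt): modified={b.txt, c.txt} staged={d.txt, e.txt}
After op 9 (git add c.txt): modified={b.txt} staged={c.txt, d.txt, e.txt}
After op 10 (modify d.txt): modified={b.txt, d.txt} staged={c.txt, d.txt, e.txt}
After op 11 (git reset d.txt): modified={b.txt, d.txt} staged={c.txt, e.txt}
After op 12 (modify f.txt): modified={b.txt, d.txt, f.txt} staged={c.txt, e.txt}
After op 13 (modify e.txt): modified={b.txt, d.txt, e.txt, f.txt} staged={c.txt, e.txt}
After op 14 (git add a.txt): modified={b.txt, d.txt, e.txt, f.txt} staged={c.txt, e.txt}
After op 15 (modify g.txt): modified={b.txt, d.txt, e.txt, f.txt, g.txt} staged={c.txt, e.txt}
After op 16 (git commit): modified={b.txt, d.txt, e.txt, f.txt, g.txt} staged={none}
After op 17 (git add f.txt): modified={b.txt, d.txt, e.txt, g.txt} staged={f.txt}
Final staged set: {f.txt} -> count=1

Answer: 1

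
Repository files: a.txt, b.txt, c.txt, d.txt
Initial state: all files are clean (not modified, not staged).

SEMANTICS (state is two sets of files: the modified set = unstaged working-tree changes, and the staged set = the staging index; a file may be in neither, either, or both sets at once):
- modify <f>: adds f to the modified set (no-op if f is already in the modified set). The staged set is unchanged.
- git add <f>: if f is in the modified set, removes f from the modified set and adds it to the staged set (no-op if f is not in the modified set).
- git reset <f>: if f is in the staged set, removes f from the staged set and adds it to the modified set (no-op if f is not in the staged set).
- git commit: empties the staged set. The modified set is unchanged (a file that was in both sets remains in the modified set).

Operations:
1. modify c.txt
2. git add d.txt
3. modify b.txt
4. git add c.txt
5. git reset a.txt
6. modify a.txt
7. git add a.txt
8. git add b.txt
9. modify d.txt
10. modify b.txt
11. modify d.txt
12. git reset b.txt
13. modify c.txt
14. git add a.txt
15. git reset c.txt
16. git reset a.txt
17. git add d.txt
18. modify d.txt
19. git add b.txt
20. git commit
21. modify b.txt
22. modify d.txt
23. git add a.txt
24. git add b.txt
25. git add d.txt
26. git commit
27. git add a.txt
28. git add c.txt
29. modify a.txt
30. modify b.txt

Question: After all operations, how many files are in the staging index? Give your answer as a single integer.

Answer: 1

Derivation:
After op 1 (modify c.txt): modified={c.txt} staged={none}
After op 2 (git add d.txt): modified={c.txt} staged={none}
After op 3 (modify b.txt): modified={b.txt, c.txt} staged={none}
After op 4 (git add c.txt): modified={b.txt} staged={c.txt}
After op 5 (git reset a.txt): modified={b.txt} staged={c.txt}
After op 6 (modify a.txt): modified={a.txt, b.txt} staged={c.txt}
After op 7 (git add a.txt): modified={b.txt} staged={a.txt, c.txt}
After op 8 (git add b.txt): modified={none} staged={a.txt, b.txt, c.txt}
After op 9 (modify d.txt): modified={d.txt} staged={a.txt, b.txt, c.txt}
After op 10 (modify b.txt): modified={b.txt, d.txt} staged={a.txt, b.txt, c.txt}
After op 11 (modify d.txt): modified={b.txt, d.txt} staged={a.txt, b.txt, c.txt}
After op 12 (git reset b.txt): modified={b.txt, d.txt} staged={a.txt, c.txt}
After op 13 (modify c.txt): modified={b.txt, c.txt, d.txt} staged={a.txt, c.txt}
After op 14 (git add a.txt): modified={b.txt, c.txt, d.txt} staged={a.txt, c.txt}
After op 15 (git reset c.txt): modified={b.txt, c.txt, d.txt} staged={a.txt}
After op 16 (git reset a.txt): modified={a.txt, b.txt, c.txt, d.txt} staged={none}
After op 17 (git add d.txt): modified={a.txt, b.txt, c.txt} staged={d.txt}
After op 18 (modify d.txt): modified={a.txt, b.txt, c.txt, d.txt} staged={d.txt}
After op 19 (git add b.txt): modified={a.txt, c.txt, d.txt} staged={b.txt, d.txt}
After op 20 (git commit): modified={a.txt, c.txt, d.txt} staged={none}
After op 21 (modify b.txt): modified={a.txt, b.txt, c.txt, d.txt} staged={none}
After op 22 (modify d.txt): modified={a.txt, b.txt, c.txt, d.txt} staged={none}
After op 23 (git add a.txt): modified={b.txt, c.txt, d.txt} staged={a.txt}
After op 24 (git add b.txt): modified={c.txt, d.txt} staged={a.txt, b.txt}
After op 25 (git add d.txt): modified={c.txt} staged={a.txt, b.txt, d.txt}
After op 26 (git commit): modified={c.txt} staged={none}
After op 27 (git add a.txt): modified={c.txt} staged={none}
After op 28 (git add c.txt): modified={none} staged={c.txt}
After op 29 (modify a.txt): modified={a.txt} staged={c.txt}
After op 30 (modify b.txt): modified={a.txt, b.txt} staged={c.txt}
Final staged set: {c.txt} -> count=1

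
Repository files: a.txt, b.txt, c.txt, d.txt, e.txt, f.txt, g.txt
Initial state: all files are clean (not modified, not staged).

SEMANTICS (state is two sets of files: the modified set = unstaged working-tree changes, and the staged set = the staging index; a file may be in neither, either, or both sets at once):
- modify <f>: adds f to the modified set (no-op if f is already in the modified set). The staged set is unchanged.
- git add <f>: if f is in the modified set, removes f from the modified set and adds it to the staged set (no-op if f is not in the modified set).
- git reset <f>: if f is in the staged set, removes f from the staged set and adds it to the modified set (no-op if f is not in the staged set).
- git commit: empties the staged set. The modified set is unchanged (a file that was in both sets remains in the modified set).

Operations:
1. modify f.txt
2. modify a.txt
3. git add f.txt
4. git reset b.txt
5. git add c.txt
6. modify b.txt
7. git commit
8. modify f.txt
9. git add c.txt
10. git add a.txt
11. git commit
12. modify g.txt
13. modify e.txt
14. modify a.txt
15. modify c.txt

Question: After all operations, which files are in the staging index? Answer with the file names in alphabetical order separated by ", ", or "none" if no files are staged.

After op 1 (modify f.txt): modified={f.txt} staged={none}
After op 2 (modify a.txt): modified={a.txt, f.txt} staged={none}
After op 3 (git add f.txt): modified={a.txt} staged={f.txt}
After op 4 (git reset b.txt): modified={a.txt} staged={f.txt}
After op 5 (git add c.txt): modified={a.txt} staged={f.txt}
After op 6 (modify b.txt): modified={a.txt, b.txt} staged={f.txt}
After op 7 (git commit): modified={a.txt, b.txt} staged={none}
After op 8 (modify f.txt): modified={a.txt, b.txt, f.txt} staged={none}
After op 9 (git add c.txt): modified={a.txt, b.txt, f.txt} staged={none}
After op 10 (git add a.txt): modified={b.txt, f.txt} staged={a.txt}
After op 11 (git commit): modified={b.txt, f.txt} staged={none}
After op 12 (modify g.txt): modified={b.txt, f.txt, g.txt} staged={none}
After op 13 (modify e.txt): modified={b.txt, e.txt, f.txt, g.txt} staged={none}
After op 14 (modify a.txt): modified={a.txt, b.txt, e.txt, f.txt, g.txt} staged={none}
After op 15 (modify c.txt): modified={a.txt, b.txt, c.txt, e.txt, f.txt, g.txt} staged={none}

Answer: none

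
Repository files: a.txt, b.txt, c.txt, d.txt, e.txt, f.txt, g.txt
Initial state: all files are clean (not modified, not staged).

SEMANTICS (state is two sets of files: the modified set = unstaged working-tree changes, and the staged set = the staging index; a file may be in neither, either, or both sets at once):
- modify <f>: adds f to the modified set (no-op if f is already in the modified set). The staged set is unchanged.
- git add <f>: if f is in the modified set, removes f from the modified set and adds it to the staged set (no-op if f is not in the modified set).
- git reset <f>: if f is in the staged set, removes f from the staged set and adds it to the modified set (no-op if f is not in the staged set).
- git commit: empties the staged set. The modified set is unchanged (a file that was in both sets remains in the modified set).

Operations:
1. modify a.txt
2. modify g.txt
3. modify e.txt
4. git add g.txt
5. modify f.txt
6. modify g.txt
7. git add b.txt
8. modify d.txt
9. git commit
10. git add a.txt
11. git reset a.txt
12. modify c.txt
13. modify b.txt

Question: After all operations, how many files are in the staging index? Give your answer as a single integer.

After op 1 (modify a.txt): modified={a.txt} staged={none}
After op 2 (modify g.txt): modified={a.txt, g.txt} staged={none}
After op 3 (modify e.txt): modified={a.txt, e.txt, g.txt} staged={none}
After op 4 (git add g.txt): modified={a.txt, e.txt} staged={g.txt}
After op 5 (modify f.txt): modified={a.txt, e.txt, f.txt} staged={g.txt}
After op 6 (modify g.txt): modified={a.txt, e.txt, f.txt, g.txt} staged={g.txt}
After op 7 (git add b.txt): modified={a.txt, e.txt, f.txt, g.txt} staged={g.txt}
After op 8 (modify d.txt): modified={a.txt, d.txt, e.txt, f.txt, g.txt} staged={g.txt}
After op 9 (git commit): modified={a.txt, d.txt, e.txt, f.txt, g.txt} staged={none}
After op 10 (git add a.txt): modified={d.txt, e.txt, f.txt, g.txt} staged={a.txt}
After op 11 (git reset a.txt): modified={a.txt, d.txt, e.txt, f.txt, g.txt} staged={none}
After op 12 (modify c.txt): modified={a.txt, c.txt, d.txt, e.txt, f.txt, g.txt} staged={none}
After op 13 (modify b.txt): modified={a.txt, b.txt, c.txt, d.txt, e.txt, f.txt, g.txt} staged={none}
Final staged set: {none} -> count=0

Answer: 0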